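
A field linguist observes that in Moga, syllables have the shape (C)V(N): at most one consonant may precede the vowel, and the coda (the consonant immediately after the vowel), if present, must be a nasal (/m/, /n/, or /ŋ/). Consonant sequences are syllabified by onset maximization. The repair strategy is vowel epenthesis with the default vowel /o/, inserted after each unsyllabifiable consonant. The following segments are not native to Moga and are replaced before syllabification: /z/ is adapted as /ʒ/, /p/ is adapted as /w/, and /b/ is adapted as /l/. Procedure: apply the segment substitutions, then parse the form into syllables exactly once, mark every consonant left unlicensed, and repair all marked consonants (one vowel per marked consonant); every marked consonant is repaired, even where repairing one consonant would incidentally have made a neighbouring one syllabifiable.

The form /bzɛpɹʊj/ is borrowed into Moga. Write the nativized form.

Substitution: /b/ → /l/, /z/ → /ʒ/, /p/ → /w/, giving /lʒɛwɹʊj/.
The consonants /l/, /w/, /j/ cannot be parsed into a legal (C)V(N) syllable (only a nasal (/m/, /n/, or /ŋ/) is licensed in coda position; onsets are limited to one consonant).
Inserting the epenthetic vowel yields /l/ → /lo/, /w/ → /wo/, /j/ → /jo/.

loʒɛwoɹʊjo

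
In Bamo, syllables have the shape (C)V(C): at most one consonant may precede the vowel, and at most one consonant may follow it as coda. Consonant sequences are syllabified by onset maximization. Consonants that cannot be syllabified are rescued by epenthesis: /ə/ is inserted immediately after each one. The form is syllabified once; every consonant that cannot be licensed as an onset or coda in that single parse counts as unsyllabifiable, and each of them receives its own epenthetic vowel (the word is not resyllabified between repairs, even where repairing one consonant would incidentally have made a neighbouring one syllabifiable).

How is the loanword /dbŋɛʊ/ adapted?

The consonants /d/, /b/ cannot be parsed into a legal (C)V(C) syllable (at most one coda consonant is licensed; onsets are limited to one consonant).
Inserting the epenthetic vowel yields /d/ → /də/, /b/ → /bə/.

dəbəŋɛʊ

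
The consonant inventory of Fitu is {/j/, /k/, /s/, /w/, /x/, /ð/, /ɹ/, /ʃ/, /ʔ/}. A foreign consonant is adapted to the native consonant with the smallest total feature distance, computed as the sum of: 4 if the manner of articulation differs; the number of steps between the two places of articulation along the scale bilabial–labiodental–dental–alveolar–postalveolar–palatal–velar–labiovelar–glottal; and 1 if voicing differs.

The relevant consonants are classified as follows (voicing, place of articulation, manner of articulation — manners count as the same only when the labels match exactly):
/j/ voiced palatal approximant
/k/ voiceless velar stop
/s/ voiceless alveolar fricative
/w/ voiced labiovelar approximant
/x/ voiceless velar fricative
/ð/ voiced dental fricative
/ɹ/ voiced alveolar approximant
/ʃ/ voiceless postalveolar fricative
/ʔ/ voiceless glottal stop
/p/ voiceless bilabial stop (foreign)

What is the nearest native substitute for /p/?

k

/k/ is closest: same manner (stop), place distance 6 (bilabial→velar), same voicing; total 6. Next closest is /s/ at distance 7.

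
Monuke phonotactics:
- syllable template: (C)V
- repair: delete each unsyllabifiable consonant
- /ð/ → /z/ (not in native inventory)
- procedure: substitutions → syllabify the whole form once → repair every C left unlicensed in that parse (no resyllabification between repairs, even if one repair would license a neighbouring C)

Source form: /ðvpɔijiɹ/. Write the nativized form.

pɔiji

Substitution: /ð/ → /z/, giving /zvpɔijiɹ/.
The consonants /z/, /v/, /ɹ/ cannot be parsed into a legal (C)V syllable (no codas are permitted; onsets are limited to one consonant).
Deletion applies to /z/, /v/, /ɹ/.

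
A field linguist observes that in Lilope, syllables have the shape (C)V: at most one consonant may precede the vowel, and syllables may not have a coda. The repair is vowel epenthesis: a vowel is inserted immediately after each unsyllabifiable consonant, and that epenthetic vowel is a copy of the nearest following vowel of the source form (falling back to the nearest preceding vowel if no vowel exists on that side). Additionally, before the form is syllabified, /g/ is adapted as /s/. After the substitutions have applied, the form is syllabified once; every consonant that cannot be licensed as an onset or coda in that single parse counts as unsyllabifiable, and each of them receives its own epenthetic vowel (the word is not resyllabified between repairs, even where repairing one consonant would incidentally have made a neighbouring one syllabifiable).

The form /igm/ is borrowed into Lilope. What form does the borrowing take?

isimi

Substitution: /g/ → /s/, giving /ism/.
The consonants /s/, /m/ cannot be parsed into a legal (C)V syllable (no codas are permitted; onsets are limited to one consonant).
Inserting the epenthetic vowel yields /s/ → /si/, /m/ → /mi/.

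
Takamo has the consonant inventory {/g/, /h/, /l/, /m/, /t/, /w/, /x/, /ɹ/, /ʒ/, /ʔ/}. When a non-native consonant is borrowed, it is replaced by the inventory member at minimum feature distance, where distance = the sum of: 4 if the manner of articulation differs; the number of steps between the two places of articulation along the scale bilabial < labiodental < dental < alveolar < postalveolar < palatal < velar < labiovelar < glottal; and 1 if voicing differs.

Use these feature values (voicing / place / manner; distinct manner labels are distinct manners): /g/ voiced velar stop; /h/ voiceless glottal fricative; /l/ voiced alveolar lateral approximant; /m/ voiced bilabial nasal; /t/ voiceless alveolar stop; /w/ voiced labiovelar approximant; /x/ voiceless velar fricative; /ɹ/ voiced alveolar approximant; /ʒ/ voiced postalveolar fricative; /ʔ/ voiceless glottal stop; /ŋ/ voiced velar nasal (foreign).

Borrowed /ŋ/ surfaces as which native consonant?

g

/g/ is closest: manner differs (nasal→stop, +4), place distance 0 (velar→velar), same voicing; total 4. Next closest is /w/ at distance 5.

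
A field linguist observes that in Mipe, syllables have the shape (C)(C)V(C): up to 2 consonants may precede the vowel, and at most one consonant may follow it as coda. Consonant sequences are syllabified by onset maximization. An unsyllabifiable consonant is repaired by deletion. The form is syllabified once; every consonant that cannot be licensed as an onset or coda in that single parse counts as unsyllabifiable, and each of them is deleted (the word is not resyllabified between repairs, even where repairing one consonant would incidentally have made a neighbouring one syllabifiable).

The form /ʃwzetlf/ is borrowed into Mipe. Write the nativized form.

wzet

Under (C)(C)V(C), the unsyllabifiable consonants are /ʃ/, /l/, /f/ (at most one coda consonant is licensed; onsets may contain at most 2 consonants).
Each unlicensed consonant is deleted: /ʃ/, /l/, /f/.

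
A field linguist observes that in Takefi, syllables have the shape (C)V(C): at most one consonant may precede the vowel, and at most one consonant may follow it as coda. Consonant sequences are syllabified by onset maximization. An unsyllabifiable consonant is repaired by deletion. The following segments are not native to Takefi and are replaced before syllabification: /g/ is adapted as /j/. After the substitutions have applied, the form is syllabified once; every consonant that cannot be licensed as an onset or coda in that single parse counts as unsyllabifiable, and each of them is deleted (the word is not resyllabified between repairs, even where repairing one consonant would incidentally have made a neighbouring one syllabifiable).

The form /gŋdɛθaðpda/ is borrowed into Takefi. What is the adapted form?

dɛθaðda

Substitution: /g/ → /j/, giving /jŋdɛθaðpda/.
The consonants /j/, /ŋ/, /p/ cannot be parsed into a legal (C)V(C) syllable (at most one coda consonant is licensed; onsets are limited to one consonant).
Each unlicensed consonant is deleted: /j/, /ŋ/, /p/.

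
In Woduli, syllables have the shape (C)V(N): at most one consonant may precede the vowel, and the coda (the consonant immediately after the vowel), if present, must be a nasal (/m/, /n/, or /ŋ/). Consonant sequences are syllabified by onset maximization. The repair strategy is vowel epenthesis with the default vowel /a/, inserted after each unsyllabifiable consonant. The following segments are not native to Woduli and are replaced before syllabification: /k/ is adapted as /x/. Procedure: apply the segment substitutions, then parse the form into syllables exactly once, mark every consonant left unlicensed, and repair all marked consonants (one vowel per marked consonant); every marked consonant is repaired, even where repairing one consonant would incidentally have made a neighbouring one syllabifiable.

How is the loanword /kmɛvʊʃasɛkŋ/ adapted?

xamɛvʊʃasɛxaŋa

Substitution: /k/ → /x/, giving /xmɛvʊʃasɛxŋ/.
Under (C)V(N), the unsyllabifiable consonants are /x/, /x/, /ŋ/ (only a nasal (/m/, /n/, or /ŋ/) is licensed in coda position; onsets are limited to one consonant).
Each unlicensed consonant becomes the onset of a new syllable: /x/ → /xa/, /x/ → /xa/, /ŋ/ → /ŋa/.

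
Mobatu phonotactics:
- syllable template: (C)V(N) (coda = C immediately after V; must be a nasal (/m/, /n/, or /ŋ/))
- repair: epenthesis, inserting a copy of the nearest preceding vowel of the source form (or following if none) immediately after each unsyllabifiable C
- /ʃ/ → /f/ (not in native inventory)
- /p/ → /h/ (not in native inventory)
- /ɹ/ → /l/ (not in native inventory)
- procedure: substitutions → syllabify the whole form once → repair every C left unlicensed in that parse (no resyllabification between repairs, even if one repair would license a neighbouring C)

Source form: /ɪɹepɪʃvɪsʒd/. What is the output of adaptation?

ɪlehɪfɪvɪsɪʒɪdɪ

Substitution: /ɹ/ → /l/, /p/ → /h/, /ʃ/ → /f/, giving /ɪlehɪfvɪsʒd/.
Under (C)V(N), the unsyllabifiable consonants are /f/, /s/, /ʒ/, /d/ (only a nasal (/m/, /n/, or /ŋ/) is licensed in coda position; onsets are limited to one consonant).
Epenthesis after each stranded consonant: /f/ → /fɪ/, /s/ → /sɪ/, /ʒ/ → /ʒɪ/, /d/ → /dɪ/.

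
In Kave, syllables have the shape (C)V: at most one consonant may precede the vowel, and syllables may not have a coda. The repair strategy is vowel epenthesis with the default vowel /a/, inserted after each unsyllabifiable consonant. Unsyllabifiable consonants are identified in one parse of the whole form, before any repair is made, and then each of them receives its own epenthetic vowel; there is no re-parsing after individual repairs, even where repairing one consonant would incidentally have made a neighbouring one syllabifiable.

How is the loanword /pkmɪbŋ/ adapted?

Under (C)V, the unsyllabifiable consonants are /p/, /k/, /b/, /ŋ/ (no codas are permitted; onsets are limited to one consonant).
Inserting the epenthetic vowel yields /p/ → /pa/, /k/ → /ka/, /b/ → /ba/, /ŋ/ → /ŋa/.

pakamɪbaŋa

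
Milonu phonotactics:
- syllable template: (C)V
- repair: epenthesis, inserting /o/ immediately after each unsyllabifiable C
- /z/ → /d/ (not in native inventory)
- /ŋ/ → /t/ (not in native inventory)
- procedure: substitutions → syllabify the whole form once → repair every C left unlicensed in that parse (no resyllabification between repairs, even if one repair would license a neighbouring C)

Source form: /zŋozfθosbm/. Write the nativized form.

Substitution: /z/ → /d/, /ŋ/ → /t/, giving /dtodfθosbm/.
The consonants /d/, /d/, /f/, /s/, /b/, /m/ cannot be parsed into a legal (C)V syllable (no codas are permitted; onsets are limited to one consonant).
Epenthesis after each stranded consonant: /d/ → /do/, /d/ → /do/, /f/ → /fo/, /s/ → /so/, /b/ → /bo/, /m/ → /mo/.

dotodofoθosobomo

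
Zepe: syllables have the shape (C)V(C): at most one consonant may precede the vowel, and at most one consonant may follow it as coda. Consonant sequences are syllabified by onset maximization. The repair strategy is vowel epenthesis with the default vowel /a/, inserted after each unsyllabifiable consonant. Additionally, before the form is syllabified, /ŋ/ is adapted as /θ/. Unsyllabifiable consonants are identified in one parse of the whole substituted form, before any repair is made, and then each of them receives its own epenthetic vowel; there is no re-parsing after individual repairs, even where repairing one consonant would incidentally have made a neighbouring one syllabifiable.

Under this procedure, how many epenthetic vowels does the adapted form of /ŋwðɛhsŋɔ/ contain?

After substitution the input is /θwðɛhsθɔ/.
The unsyllabifiable consonants are /θ/, /w/, /s/; each receives one epenthetic vowel.

3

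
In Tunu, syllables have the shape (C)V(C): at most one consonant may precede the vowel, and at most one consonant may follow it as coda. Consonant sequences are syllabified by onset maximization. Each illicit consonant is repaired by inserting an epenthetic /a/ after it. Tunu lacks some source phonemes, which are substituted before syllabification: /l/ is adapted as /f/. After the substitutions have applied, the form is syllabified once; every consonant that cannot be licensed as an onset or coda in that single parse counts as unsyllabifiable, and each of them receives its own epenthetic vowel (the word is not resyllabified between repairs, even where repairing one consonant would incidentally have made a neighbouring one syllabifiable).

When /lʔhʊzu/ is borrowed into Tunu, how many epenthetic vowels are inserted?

After substitution the input is /fʔhʊzu/.
The unsyllabifiable consonants are /f/, /ʔ/; each receives one epenthetic vowel.

2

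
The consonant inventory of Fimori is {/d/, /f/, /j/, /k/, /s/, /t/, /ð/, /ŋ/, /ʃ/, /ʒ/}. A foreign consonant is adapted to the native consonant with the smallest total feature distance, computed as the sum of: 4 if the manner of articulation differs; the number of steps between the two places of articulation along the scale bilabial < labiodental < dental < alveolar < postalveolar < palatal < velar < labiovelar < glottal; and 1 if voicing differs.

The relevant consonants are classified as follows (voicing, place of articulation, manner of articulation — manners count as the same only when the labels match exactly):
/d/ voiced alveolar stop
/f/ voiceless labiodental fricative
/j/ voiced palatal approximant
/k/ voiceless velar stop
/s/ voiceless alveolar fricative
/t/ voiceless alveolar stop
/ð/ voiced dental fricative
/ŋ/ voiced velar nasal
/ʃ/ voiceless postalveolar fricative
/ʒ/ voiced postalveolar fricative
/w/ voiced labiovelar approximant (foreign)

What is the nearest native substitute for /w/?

/j/ is closest: same manner (approximant), place distance 2 (labiovelar→palatal), same voicing; total 2. Next closest is /ŋ/ at distance 5.

j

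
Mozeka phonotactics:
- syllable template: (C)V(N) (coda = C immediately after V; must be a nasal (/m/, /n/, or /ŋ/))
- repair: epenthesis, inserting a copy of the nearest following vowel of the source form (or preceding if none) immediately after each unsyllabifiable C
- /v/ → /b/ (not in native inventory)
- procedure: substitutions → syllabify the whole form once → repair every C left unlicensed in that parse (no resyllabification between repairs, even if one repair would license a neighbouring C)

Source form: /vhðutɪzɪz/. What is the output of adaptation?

buhuðutɪzɪzɪ

Substitution: /v/ → /b/, giving /bhðutɪzɪz/.
The consonants /b/, /h/, /z/ cannot be parsed into a legal (C)V(N) syllable (only a nasal (/m/, /n/, or /ŋ/) is licensed in coda position; onsets are limited to one consonant).
Inserting the epenthetic vowel yields /b/ → /bu/, /h/ → /hu/, /z/ → /zɪ/.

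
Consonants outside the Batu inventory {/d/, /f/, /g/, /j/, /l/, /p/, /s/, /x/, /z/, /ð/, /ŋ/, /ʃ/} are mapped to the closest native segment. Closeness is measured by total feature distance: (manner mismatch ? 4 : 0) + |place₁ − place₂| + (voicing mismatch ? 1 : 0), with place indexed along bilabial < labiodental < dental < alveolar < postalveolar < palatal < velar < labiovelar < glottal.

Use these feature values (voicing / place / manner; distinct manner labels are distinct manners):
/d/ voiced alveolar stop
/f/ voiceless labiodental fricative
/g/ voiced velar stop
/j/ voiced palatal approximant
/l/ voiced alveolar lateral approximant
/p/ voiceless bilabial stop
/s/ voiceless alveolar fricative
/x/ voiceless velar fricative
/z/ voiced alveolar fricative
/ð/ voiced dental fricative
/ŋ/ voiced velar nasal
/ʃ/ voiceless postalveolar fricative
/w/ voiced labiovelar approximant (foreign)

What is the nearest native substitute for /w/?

/j/ is closest: same manner (approximant), place distance 2 (labiovelar→palatal), same voicing; total 2. Next closest is /g/ at distance 5.

j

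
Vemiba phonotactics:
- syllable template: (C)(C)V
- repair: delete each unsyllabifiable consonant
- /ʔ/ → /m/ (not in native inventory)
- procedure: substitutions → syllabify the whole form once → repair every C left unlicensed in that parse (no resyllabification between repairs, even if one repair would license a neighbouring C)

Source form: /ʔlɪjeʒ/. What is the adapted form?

Substitution: /ʔ/ → /m/, giving /mlɪjeʒ/.
The consonants /ʒ/ cannot be parsed into a legal (C)(C)V syllable (no codas are permitted; onsets may contain at most 2 consonants).
Deletion applies to /ʒ/.

mlɪje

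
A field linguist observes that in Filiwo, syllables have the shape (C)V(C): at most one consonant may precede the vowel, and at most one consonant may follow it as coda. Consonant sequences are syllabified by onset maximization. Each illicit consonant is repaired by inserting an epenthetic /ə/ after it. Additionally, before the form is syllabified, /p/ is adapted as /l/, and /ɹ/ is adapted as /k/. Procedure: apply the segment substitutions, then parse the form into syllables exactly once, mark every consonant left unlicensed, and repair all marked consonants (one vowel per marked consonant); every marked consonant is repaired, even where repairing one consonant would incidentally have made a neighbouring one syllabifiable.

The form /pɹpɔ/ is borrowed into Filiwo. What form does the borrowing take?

ləkəlɔ

Substitution: /p/ → /l/, /ɹ/ → /k/, giving /lklɔ/.
Syllabifying with onset maximization leaves /l/, /k/ stranded (at most one coda consonant is licensed; onsets are limited to one consonant).
Each unlicensed consonant becomes the onset of a new syllable: /l/ → /lə/, /k/ → /kə/.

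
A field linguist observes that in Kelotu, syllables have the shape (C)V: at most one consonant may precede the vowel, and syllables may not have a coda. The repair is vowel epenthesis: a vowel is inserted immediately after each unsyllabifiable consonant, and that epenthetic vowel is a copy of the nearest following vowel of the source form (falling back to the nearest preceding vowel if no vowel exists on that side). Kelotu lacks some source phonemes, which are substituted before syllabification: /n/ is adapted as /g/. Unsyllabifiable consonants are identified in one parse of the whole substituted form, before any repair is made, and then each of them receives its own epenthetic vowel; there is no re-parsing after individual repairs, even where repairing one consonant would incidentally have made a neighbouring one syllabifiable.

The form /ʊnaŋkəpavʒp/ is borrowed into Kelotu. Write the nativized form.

Substitution: /n/ → /g/, giving /ʊgaŋkəpavʒp/.
Syllabifying with onset maximization leaves /ŋ/, /v/, /ʒ/, /p/ stranded (no codas are permitted; onsets are limited to one consonant).
Inserting the epenthetic vowel yields /ŋ/ → /ŋə/, /v/ → /va/, /ʒ/ → /ʒa/, /p/ → /pa/.

ʊgaŋəkəpavaʒapa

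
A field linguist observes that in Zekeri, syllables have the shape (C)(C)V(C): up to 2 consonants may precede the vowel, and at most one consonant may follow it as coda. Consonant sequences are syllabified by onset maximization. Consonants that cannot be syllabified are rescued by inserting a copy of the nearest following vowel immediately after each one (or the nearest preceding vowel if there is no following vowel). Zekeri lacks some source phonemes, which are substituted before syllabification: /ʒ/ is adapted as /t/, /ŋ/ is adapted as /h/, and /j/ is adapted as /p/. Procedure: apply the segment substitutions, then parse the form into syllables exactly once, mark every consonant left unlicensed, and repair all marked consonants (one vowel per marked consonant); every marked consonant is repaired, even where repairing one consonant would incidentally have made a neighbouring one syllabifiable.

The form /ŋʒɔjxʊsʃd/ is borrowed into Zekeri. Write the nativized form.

Substitution: /ŋ/ → /h/, /ʒ/ → /t/, /j/ → /p/, giving /htɔpxʊsʃd/.
Under (C)(C)V(C), the unsyllabifiable consonants are /ʃ/, /d/ (at most one coda consonant is licensed; onsets may contain at most 2 consonants).
Epenthesis after each stranded consonant: /ʃ/ → /ʃʊ/, /d/ → /dʊ/.

htɔpxʊsʃʊdʊ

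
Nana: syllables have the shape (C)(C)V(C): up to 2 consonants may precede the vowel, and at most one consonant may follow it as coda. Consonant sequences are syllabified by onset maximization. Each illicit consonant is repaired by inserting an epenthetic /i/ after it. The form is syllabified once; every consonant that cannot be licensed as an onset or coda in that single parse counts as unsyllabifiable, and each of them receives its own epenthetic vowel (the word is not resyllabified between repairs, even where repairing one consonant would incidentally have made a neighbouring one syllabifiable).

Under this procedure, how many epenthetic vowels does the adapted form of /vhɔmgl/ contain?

2

The unsyllabifiable consonants are /g/, /l/; each receives one epenthetic vowel.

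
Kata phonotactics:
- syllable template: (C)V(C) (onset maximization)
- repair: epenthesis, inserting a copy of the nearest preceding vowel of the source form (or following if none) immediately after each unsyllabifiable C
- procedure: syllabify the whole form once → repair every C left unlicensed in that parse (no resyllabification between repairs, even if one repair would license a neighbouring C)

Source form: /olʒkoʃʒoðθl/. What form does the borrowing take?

Syllabifying with onset maximization leaves /ʒ/, /θ/, /l/ stranded (at most one coda consonant is licensed; onsets are limited to one consonant).
Epenthesis after each stranded consonant: /ʒ/ → /ʒo/, /θ/ → /θo/, /l/ → /lo/.

olʒokoʃʒoðθolo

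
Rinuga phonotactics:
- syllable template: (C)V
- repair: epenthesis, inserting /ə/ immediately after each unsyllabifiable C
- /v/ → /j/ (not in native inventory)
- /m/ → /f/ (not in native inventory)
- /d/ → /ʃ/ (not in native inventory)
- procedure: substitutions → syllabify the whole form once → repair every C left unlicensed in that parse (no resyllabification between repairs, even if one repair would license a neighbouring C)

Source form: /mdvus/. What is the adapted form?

fəʃəjusə

Substitution: /m/ → /f/, /d/ → /ʃ/, /v/ → /j/, giving /fʃjus/.
Under (C)V, the unsyllabifiable consonants are /f/, /ʃ/, /s/ (no codas are permitted; onsets are limited to one consonant).
Each unlicensed consonant becomes the onset of a new syllable: /f/ → /fə/, /ʃ/ → /ʃə/, /s/ → /sə/.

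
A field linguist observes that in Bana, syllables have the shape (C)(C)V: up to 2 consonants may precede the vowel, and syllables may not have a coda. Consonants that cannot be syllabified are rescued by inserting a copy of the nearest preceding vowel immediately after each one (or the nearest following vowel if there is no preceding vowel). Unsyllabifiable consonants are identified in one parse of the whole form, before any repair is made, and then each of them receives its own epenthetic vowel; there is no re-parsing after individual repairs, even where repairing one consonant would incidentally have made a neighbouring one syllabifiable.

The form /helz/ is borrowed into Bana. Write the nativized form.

heleze

Syllabifying with onset maximization leaves /l/, /z/ stranded (no codas are permitted; onsets may contain at most 2 consonants).
Epenthesis after each stranded consonant: /l/ → /le/, /z/ → /ze/.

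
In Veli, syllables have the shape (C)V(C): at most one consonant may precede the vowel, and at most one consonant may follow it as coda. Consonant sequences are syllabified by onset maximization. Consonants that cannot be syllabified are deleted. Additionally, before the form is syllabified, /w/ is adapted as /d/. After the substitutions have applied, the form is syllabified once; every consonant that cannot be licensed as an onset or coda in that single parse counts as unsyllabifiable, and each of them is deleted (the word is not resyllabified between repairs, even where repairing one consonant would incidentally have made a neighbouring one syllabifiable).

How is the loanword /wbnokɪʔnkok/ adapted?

nokɪʔkok

Substitution: /w/ → /d/, giving /dbnokɪʔnkok/.
Syllabifying with onset maximization leaves /d/, /b/, /n/ stranded (at most one coda consonant is licensed; onsets are limited to one consonant).
Deleting the stranded consonants removes /d/, /b/, /n/.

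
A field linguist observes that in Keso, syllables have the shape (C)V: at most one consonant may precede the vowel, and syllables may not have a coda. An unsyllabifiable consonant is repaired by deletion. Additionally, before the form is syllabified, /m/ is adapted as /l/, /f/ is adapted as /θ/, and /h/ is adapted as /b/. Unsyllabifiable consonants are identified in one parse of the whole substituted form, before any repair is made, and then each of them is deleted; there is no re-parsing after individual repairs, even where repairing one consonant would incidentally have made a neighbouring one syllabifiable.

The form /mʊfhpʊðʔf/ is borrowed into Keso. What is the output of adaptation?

Substitution: /m/ → /l/, /f/ → /θ/, /h/ → /b/, giving /lʊθbpʊðʔθ/.
Under (C)V, the unsyllabifiable consonants are /θ/, /b/, /ð/, /ʔ/, /θ/ (no codas are permitted; onsets are limited to one consonant).
Deletion applies to /θ/, /b/, /ð/, /ʔ/, /θ/.

lʊpʊ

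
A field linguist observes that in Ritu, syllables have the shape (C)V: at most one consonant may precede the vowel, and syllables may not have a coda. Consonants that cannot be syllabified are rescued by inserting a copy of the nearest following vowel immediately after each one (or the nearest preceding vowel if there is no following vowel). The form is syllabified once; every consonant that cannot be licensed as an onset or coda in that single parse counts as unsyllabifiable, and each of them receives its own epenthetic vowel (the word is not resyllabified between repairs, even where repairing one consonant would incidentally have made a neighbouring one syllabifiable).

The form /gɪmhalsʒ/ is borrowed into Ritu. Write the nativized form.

gɪmahalasaʒa

Syllabifying with onset maximization leaves /m/, /l/, /s/, /ʒ/ stranded (no codas are permitted; onsets are limited to one consonant).
Epenthesis after each stranded consonant: /m/ → /ma/, /l/ → /la/, /s/ → /sa/, /ʒ/ → /ʒa/.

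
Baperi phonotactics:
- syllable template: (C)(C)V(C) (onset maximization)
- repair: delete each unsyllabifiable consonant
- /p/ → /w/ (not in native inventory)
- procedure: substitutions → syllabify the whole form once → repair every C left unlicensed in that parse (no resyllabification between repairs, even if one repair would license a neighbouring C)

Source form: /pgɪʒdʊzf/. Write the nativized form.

wgɪʒdʊz

Substitution: /p/ → /w/, giving /wgɪʒdʊzf/.
The consonants /f/ cannot be parsed into a legal (C)(C)V(C) syllable (at most one coda consonant is licensed; onsets may contain at most 2 consonants).
Each unlicensed consonant is deleted: /f/.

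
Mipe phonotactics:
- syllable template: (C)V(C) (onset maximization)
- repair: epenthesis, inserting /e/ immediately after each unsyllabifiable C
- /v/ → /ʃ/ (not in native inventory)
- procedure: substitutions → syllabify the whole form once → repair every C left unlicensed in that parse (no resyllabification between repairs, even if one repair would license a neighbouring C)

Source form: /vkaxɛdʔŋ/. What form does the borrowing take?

Substitution: /v/ → /ʃ/, giving /ʃkaxɛdʔŋ/.
The consonants /ʃ/, /ʔ/, /ŋ/ cannot be parsed into a legal (C)V(C) syllable (at most one coda consonant is licensed; onsets are limited to one consonant).
Each unlicensed consonant becomes the onset of a new syllable: /ʃ/ → /ʃe/, /ʔ/ → /ʔe/, /ŋ/ → /ŋe/.

ʃekaxɛdʔeŋe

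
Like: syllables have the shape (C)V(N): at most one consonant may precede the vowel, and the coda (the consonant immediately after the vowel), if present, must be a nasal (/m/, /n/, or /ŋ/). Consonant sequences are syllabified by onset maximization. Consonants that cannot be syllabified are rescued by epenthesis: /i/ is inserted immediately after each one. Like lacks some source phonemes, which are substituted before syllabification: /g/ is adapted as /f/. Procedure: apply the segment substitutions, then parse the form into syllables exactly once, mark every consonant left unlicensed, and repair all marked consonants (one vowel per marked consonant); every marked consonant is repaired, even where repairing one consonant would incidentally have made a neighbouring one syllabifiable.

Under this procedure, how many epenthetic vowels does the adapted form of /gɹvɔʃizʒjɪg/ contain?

After substitution the input is /fɹvɔʃizʒjɪf/.
The unsyllabifiable consonants are /f/, /ɹ/, /z/, /ʒ/, /f/; each receives one epenthetic vowel.

5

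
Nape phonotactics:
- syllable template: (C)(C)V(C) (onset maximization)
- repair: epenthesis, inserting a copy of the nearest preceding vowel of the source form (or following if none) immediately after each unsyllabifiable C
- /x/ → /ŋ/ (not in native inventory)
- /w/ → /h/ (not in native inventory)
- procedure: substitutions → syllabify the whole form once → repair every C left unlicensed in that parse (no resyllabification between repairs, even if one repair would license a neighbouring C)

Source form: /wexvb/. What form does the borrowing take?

heŋvebe

Substitution: /w/ → /h/, /x/ → /ŋ/, giving /heŋvb/.
Under (C)(C)V(C), the unsyllabifiable consonants are /v/, /b/ (at most one coda consonant is licensed; onsets may contain at most 2 consonants).
Inserting the epenthetic vowel yields /v/ → /ve/, /b/ → /be/.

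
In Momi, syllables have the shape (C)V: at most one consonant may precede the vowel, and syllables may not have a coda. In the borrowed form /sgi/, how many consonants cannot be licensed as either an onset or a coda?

The consonants /s/ cannot be parsed into a legal (C)V syllable (no codas are permitted; onsets are limited to one consonant).

1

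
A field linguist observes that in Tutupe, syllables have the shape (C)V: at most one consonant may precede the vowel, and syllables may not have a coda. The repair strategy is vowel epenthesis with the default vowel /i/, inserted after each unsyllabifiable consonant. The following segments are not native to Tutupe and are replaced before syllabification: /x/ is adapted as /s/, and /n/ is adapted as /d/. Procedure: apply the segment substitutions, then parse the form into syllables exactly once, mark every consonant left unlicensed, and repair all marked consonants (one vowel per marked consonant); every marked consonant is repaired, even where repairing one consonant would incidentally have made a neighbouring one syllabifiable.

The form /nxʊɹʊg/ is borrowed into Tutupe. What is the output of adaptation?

Substitution: /n/ → /d/, /x/ → /s/, giving /dsʊɹʊg/.
Syllabifying with onset maximization leaves /d/, /g/ stranded (no codas are permitted; onsets are limited to one consonant).
Epenthesis after each stranded consonant: /d/ → /di/, /g/ → /gi/.

disʊɹʊgi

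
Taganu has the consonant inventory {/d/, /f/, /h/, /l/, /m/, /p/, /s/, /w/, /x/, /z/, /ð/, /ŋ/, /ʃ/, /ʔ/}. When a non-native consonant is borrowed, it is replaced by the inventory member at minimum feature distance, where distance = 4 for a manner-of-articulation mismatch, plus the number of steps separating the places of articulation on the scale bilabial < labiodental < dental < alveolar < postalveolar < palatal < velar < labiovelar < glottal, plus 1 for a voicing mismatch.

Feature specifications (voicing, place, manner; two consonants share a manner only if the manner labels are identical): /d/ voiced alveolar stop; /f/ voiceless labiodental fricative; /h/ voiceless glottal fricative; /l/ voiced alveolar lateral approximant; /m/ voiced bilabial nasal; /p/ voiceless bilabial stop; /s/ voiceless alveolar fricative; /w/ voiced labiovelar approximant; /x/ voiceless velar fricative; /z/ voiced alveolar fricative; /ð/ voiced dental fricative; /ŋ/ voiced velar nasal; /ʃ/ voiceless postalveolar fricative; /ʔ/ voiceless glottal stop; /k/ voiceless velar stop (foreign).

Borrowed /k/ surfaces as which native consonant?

/ʔ/ is closest: same manner (stop), place distance 2 (velar→glottal), same voicing; total 2. Next closest is /d/ at distance 4.

ʔ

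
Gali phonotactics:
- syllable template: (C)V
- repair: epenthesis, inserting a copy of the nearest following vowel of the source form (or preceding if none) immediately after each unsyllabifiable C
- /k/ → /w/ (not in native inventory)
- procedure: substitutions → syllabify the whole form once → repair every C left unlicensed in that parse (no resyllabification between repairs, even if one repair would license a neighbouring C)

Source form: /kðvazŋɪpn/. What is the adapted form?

waðavazɪŋɪpɪnɪ

Substitution: /k/ → /w/, giving /wðvazŋɪpn/.
Syllabifying with onset maximization leaves /w/, /ð/, /z/, /p/, /n/ stranded (no codas are permitted; onsets are limited to one consonant).
Each unlicensed consonant becomes the onset of a new syllable: /w/ → /wa/, /ð/ → /ða/, /z/ → /zɪ/, /p/ → /pɪ/, /n/ → /nɪ/.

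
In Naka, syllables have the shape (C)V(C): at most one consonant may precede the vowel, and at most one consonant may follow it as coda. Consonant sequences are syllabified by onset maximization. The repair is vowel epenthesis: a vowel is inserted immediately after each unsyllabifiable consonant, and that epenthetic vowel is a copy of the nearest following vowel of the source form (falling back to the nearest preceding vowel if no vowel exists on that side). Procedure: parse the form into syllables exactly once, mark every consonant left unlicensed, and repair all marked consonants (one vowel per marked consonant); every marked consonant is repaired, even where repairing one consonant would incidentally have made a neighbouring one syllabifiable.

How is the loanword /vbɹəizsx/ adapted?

The consonants /v/, /b/, /s/, /x/ cannot be parsed into a legal (C)V(C) syllable (at most one coda consonant is licensed; onsets are limited to one consonant).
Inserting the epenthetic vowel yields /v/ → /və/, /b/ → /bə/, /s/ → /si/, /x/ → /xi/.

vəbəɹəizsixi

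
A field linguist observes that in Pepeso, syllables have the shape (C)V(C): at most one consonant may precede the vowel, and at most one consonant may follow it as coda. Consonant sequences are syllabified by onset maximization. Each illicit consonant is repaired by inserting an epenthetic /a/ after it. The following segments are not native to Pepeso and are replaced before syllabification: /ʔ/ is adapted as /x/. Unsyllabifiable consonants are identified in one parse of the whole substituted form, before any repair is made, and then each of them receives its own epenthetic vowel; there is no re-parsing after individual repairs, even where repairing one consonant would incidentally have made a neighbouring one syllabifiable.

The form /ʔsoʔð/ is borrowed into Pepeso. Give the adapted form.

Substitution: /ʔ/ → /x/, giving /xsoxð/.
Syllabifying with onset maximization leaves /x/, /ð/ stranded (at most one coda consonant is licensed; onsets are limited to one consonant).
Epenthesis after each stranded consonant: /x/ → /xa/, /ð/ → /ða/.

xasoxða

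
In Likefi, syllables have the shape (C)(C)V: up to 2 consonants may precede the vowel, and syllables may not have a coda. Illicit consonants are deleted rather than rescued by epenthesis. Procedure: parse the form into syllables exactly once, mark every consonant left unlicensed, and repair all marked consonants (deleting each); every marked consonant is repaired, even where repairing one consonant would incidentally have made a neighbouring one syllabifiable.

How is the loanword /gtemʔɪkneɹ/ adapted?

Syllabifying with onset maximization leaves /ɹ/ stranded (no codas are permitted; onsets may contain at most 2 consonants).
Deleting the stranded consonants removes /ɹ/.

gtemʔɪkne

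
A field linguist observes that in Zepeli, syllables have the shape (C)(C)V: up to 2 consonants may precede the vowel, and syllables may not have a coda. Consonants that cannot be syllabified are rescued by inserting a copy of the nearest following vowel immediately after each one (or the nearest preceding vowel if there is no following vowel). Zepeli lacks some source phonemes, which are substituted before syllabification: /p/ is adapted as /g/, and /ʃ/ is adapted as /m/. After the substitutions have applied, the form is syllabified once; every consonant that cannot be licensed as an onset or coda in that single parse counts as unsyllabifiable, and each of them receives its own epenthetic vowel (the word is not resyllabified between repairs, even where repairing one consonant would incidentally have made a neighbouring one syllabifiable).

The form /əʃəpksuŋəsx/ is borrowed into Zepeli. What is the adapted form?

Substitution: /ʃ/ → /m/, /p/ → /g/, giving /əməgksuŋəsx/.
Syllabifying with onset maximization leaves /g/, /s/, /x/ stranded (no codas are permitted; onsets may contain at most 2 consonants).
Each unlicensed consonant becomes the onset of a new syllable: /g/ → /gu/, /s/ → /sə/, /x/ → /xə/.

əməguksuŋəsəxə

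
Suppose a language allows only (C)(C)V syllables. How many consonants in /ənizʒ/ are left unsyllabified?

2

The consonants /z/, /ʒ/ cannot be parsed into a legal (C)(C)V syllable (no codas are permitted; onsets may contain at most 2 consonants).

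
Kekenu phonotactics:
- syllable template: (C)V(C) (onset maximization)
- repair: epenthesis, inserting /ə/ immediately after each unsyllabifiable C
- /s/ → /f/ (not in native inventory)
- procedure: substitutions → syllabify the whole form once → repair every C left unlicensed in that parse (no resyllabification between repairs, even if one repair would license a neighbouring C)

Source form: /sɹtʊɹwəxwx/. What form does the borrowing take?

Substitution: /s/ → /f/, giving /fɹtʊɹwəxwx/.
Syllabifying with onset maximization leaves /f/, /ɹ/, /w/, /x/ stranded (at most one coda consonant is licensed; onsets are limited to one consonant).
Each unlicensed consonant becomes the onset of a new syllable: /f/ → /fə/, /ɹ/ → /ɹə/, /w/ → /wə/, /x/ → /xə/.

fəɹətʊɹwəxwəxə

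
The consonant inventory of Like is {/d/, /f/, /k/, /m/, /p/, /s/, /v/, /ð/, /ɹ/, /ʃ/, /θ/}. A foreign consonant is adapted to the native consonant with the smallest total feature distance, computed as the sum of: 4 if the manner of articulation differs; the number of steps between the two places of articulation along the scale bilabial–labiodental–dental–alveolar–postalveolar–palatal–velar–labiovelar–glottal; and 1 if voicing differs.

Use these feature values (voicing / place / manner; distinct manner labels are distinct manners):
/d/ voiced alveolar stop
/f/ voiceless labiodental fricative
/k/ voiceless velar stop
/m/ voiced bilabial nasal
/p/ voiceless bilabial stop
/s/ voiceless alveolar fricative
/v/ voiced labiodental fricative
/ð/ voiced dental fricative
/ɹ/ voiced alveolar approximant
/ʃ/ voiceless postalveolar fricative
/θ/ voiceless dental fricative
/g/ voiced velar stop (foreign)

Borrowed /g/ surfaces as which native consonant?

/k/ is closest: same manner (stop), place distance 0 (velar→velar), voicing differs (+1); total 1. Next closest is /d/ at distance 3.

k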